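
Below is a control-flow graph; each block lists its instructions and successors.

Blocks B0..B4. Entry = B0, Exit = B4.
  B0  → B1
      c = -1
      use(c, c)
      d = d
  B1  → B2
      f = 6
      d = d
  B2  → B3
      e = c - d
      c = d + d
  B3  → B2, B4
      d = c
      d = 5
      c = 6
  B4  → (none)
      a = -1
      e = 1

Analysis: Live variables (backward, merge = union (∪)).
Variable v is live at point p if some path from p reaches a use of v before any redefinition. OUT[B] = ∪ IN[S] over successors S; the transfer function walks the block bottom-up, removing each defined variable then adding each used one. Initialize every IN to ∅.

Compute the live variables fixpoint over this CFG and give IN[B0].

Answer: {d}

Trace:
Per-block solution:
  B0:   IN={d}   OUT={c, d}
  B1:   IN={c, d}   OUT={c, d}
  B2:   IN={c, d}   OUT={c}
  B3:   IN={c}   OUT={c, d}
  B4:   IN={}   OUT={}

Merge at B0: OUT[B0] = IN[B1] = {c, d}
Applying B0's transfer function to that OUT value gives IN[B0] (row B0 above).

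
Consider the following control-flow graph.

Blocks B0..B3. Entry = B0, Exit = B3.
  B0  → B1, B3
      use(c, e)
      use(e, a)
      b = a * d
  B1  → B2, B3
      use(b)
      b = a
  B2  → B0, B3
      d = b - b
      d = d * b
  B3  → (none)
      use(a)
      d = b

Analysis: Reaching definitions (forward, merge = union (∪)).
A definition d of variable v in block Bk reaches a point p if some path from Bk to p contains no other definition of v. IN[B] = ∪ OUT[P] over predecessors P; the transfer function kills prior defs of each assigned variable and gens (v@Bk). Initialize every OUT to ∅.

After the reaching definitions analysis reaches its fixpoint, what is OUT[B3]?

Converged values:
  B0:  IN={b@B1, d@B2}  OUT={b@B0, d@B2}
  B1:  IN={b@B0, d@B2}  OUT={b@B1, d@B2}
  B2:  IN={b@B1, d@B2}  OUT={b@B1, d@B2}
  B3:  IN={b@B0, b@B1, d@B2}  OUT={b@B0, b@B1, d@B3}

Merge at B3: IN[B3] = OUT[B0] ⊔ OUT[B1] ⊔ OUT[B2] = {b@B0, b@B1, d@B2}
Applying B3's transfer function to that IN value gives OUT[B3] (row B3 above).

Answer: {b@B0, b@B1, d@B3}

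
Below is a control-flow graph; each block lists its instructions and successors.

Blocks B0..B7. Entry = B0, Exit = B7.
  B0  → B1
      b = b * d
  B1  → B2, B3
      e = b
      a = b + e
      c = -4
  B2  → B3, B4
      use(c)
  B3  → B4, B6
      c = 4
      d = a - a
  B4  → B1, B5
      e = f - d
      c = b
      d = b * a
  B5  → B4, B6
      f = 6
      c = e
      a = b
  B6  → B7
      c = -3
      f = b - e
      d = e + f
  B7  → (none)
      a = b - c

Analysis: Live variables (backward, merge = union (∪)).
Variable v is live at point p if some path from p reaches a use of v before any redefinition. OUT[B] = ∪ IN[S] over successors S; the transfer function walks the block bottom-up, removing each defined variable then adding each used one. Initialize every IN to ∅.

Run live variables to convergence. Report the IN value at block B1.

Answer: {b, d, f}

Working:
Fixpoint table:
  B0:  IN={b, d, f}  OUT={b, d, f}
  B1:  IN={b, d, f}  OUT={a, b, c, d, e, f}
  B2:  IN={a, b, c, d, e, f}  OUT={a, b, d, e, f}
  B3:  IN={a, b, e, f}  OUT={a, b, d, e, f}
  B4:  IN={a, b, d, f}  OUT={b, d, e, f}
  B5:  IN={b, d, e}  OUT={a, b, d, e, f}
  B6:  IN={b, e}  OUT={b, c}
  B7:  IN={b, c}  OUT={}

Merge at B1: OUT[B1] = IN[B2] ⊔ IN[B3] = {a, b, c, d, e, f}
Applying B1's transfer function to that OUT value gives IN[B1] (row B1 above).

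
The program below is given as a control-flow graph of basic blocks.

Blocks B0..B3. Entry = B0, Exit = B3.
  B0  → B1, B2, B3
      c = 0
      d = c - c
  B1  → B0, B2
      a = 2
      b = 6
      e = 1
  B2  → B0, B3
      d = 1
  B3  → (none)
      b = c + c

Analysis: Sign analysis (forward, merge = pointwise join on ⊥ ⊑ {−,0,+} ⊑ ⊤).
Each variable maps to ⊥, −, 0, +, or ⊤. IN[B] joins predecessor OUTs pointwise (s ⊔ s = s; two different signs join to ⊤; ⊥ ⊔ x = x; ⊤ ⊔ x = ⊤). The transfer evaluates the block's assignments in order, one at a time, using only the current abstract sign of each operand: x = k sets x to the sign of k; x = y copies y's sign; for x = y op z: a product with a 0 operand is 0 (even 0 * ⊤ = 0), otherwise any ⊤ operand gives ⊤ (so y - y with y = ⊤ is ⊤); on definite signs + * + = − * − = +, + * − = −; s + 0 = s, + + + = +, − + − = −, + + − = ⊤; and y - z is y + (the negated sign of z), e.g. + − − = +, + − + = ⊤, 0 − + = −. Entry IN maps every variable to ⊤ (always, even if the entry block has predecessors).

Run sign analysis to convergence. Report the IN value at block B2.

Answer: {a: ⊤, b: ⊤, c: 0, d: 0, e: ⊤, f: ⊤}

Working:
Converged values:
  B0:  IN=(all ⊤)  OUT={c:0, d:0; rest ⊤}
  B1:  IN={c:0, d:0; rest ⊤}  OUT={a:+, b:+, c:0, d:0, e:+; rest ⊤}
  B2:  IN={c:0, d:0; rest ⊤}  OUT={c:0, d:+; rest ⊤}
  B3:  IN={c:0; rest ⊤}  OUT={b:0, c:0; rest ⊤}

Merge at B2: IN[B2] = OUT[B0] ⊔ OUT[B1] = {a: ⊤, b: ⊤, c: 0, d: 0, e: ⊤, f: ⊤}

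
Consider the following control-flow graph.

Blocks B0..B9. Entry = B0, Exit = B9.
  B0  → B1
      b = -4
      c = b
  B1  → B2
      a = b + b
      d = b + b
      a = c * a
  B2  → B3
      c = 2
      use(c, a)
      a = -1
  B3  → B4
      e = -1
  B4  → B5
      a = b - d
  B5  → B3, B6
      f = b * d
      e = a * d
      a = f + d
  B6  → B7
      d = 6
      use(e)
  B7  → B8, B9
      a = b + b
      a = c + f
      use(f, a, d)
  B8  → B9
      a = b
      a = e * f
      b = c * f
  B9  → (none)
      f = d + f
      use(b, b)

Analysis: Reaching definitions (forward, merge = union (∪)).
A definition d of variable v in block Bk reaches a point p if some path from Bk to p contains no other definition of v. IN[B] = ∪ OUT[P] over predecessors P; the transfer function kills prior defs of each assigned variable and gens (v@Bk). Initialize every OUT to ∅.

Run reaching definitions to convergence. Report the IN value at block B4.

Per-block solution:
  B0:   IN={}   OUT={b@B0, c@B0}
  B1:   IN={b@B0, c@B0}   OUT={a@B1, b@B0, c@B0, d@B1}
  B2:   IN={a@B1, b@B0, c@B0, d@B1}   OUT={a@B2, b@B0, c@B2, d@B1}
  B3:   IN={a@B2, a@B5, b@B0, c@B2, d@B1, e@B5, f@B5}   OUT={a@B2, a@B5, b@B0, c@B2, d@B1, e@B3, f@B5}
  B4:   IN={a@B2, a@B5, b@B0, c@B2, d@B1, e@B3, f@B5}   OUT={a@B4, b@B0, c@B2, d@B1, e@B3, f@B5}
  B5:   IN={a@B4, b@B0, c@B2, d@B1, e@B3, f@B5}   OUT={a@B5, b@B0, c@B2, d@B1, e@B5, f@B5}
  B6:   IN={a@B5, b@B0, c@B2, d@B1, e@B5, f@B5}   OUT={a@B5, b@B0, c@B2, d@B6, e@B5, f@B5}
  B7:   IN={a@B5, b@B0, c@B2, d@B6, e@B5, f@B5}   OUT={a@B7, b@B0, c@B2, d@B6, e@B5, f@B5}
  B8:   IN={a@B7, b@B0, c@B2, d@B6, e@B5, f@B5}   OUT={a@B8, b@B8, c@B2, d@B6, e@B5, f@B5}
  B9:   IN={a@B7, a@B8, b@B0, b@B8, c@B2, d@B6, e@B5, f@B5}   OUT={a@B7, a@B8, b@B0, b@B8, c@B2, d@B6, e@B5, f@B9}

Merge at B4: IN[B4] = OUT[B3] = {a@B2, a@B5, b@B0, c@B2, d@B1, e@B3, f@B5}

Answer: {a@B2, a@B5, b@B0, c@B2, d@B1, e@B3, f@B5}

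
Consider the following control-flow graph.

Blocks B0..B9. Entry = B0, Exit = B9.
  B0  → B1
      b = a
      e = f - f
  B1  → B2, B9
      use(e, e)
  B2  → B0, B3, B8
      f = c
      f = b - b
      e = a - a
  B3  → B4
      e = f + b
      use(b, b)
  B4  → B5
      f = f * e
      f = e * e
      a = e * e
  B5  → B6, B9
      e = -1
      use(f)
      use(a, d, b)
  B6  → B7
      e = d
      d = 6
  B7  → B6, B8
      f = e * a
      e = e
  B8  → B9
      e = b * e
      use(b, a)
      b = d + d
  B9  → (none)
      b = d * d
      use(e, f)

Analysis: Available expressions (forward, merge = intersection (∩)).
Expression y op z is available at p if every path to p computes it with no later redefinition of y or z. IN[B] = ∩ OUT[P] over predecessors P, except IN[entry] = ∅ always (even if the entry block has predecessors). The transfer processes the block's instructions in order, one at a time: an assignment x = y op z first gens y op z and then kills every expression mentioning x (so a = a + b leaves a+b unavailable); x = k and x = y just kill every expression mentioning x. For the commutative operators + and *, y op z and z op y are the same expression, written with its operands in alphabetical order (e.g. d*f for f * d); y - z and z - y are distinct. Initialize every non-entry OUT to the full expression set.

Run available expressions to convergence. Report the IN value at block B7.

Answer: {b-b}

Derivation:
Per-block solution:
  B0: | IN={} | OUT={f-f}
  B1: | IN={f-f} | OUT={f-f}
  B2: | IN={f-f} | OUT={a-a, b-b}
  B3: | IN={a-a, b-b} | OUT={a-a, b+f, b-b}
  B4: | IN={a-a, b+f, b-b} | OUT={b-b, e*e}
  B5: | IN={b-b, e*e} | OUT={b-b}
  B6: | IN={b-b} | OUT={b-b}
  B7: | IN={b-b} | OUT={b-b}
  B8: | IN={b-b} | OUT={d+d}
  B9: | IN={} | OUT={d*d}

Merge at B7: IN[B7] = OUT[B6] = {b-b}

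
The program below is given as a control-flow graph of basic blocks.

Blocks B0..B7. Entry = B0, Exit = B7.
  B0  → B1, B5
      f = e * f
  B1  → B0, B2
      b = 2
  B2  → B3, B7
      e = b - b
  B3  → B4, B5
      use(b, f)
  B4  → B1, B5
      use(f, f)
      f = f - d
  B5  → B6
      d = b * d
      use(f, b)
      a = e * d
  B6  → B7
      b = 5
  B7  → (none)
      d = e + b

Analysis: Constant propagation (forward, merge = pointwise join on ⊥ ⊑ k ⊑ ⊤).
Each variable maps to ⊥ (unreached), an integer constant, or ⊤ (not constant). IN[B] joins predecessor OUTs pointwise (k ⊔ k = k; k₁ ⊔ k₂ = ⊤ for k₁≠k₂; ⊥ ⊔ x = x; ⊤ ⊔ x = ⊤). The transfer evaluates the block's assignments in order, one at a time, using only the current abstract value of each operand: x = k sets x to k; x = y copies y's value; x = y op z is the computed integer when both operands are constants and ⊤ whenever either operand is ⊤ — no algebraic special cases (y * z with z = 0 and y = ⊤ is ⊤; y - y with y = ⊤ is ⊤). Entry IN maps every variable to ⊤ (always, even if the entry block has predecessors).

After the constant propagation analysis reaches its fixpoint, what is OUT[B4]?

Fixpoint table:
  B0:   IN=(all ⊤)   OUT=(all ⊤)
  B1:   IN=(all ⊤)   OUT={b:2; rest ⊤}
  B2:   IN={b:2; rest ⊤}   OUT={b:2, e:0; rest ⊤}
  B3:   IN={b:2, e:0; rest ⊤}   OUT={b:2, e:0; rest ⊤}
  B4:   IN={b:2, e:0; rest ⊤}   OUT={b:2, e:0; rest ⊤}
  B5:   IN=(all ⊤)   OUT=(all ⊤)
  B6:   IN=(all ⊤)   OUT={b:5; rest ⊤}
  B7:   IN=(all ⊤)   OUT=(all ⊤)

Merge at B4: IN[B4] = OUT[B3] = {a: ⊤, b: 2, c: ⊤, d: ⊤, e: 0, f: ⊤}
Applying B4's transfer function to that IN value gives OUT[B4] (row B4 above).

Answer: {a: ⊤, b: 2, c: ⊤, d: ⊤, e: 0, f: ⊤}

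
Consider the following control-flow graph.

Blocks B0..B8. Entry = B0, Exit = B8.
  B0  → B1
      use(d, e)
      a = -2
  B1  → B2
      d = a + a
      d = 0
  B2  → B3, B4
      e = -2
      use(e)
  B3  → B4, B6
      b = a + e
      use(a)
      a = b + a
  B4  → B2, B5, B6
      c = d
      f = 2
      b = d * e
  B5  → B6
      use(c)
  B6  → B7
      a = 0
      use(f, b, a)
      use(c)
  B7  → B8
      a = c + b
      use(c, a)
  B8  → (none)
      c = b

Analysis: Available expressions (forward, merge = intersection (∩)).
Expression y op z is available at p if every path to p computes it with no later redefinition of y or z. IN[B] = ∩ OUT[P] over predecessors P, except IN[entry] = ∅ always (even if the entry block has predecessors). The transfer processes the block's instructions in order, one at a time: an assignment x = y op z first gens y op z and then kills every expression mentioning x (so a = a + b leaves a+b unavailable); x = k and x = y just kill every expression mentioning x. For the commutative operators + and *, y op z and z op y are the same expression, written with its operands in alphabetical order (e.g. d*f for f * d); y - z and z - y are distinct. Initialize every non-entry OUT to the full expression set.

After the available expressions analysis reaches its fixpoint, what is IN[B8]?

Answer: {b+c}

Derivation:
Per-block solution:
  B0: | IN={} | OUT={}
  B1: | IN={} | OUT={a+a}
  B2: | IN={} | OUT={}
  B3: | IN={} | OUT={}
  B4: | IN={} | OUT={d*e}
  B5: | IN={d*e} | OUT={d*e}
  B6: | IN={} | OUT={}
  B7: | IN={} | OUT={b+c}
  B8: | IN={b+c} | OUT={}

Merge at B8: IN[B8] = OUT[B7] = {b+c}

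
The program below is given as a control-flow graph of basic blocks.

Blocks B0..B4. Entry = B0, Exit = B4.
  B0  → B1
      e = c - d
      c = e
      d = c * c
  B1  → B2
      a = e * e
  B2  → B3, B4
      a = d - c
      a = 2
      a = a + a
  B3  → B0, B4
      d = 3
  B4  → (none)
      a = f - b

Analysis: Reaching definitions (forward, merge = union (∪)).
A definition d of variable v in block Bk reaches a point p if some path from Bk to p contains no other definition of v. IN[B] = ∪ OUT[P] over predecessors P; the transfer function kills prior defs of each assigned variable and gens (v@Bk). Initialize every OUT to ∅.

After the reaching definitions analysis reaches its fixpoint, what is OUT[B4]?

Per-block solution:
  B0:   IN={a@B2, c@B0, d@B3, e@B0}   OUT={a@B2, c@B0, d@B0, e@B0}
  B1:   IN={a@B2, c@B0, d@B0, e@B0}   OUT={a@B1, c@B0, d@B0, e@B0}
  B2:   IN={a@B1, c@B0, d@B0, e@B0}   OUT={a@B2, c@B0, d@B0, e@B0}
  B3:   IN={a@B2, c@B0, d@B0, e@B0}   OUT={a@B2, c@B0, d@B3, e@B0}
  B4:   IN={a@B2, c@B0, d@B0, d@B3, e@B0}   OUT={a@B4, c@B0, d@B0, d@B3, e@B0}

Merge at B4: IN[B4] = OUT[B2] ⊔ OUT[B3] = {a@B2, c@B0, d@B0, d@B3, e@B0}
Applying B4's transfer function to that IN value gives OUT[B4] (row B4 above).

Answer: {a@B4, c@B0, d@B0, d@B3, e@B0}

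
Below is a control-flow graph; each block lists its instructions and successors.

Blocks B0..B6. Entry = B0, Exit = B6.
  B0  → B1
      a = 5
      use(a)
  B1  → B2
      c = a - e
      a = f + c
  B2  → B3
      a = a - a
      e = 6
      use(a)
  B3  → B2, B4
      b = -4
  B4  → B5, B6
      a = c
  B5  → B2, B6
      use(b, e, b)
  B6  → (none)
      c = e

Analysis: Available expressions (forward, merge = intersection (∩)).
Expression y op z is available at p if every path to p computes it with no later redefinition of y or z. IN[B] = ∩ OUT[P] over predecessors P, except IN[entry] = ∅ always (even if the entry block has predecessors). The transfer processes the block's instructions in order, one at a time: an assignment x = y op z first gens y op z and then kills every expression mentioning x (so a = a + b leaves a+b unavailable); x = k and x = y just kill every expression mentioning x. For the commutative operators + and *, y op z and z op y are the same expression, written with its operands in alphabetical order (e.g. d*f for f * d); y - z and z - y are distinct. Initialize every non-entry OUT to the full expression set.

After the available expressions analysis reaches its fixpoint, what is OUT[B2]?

Answer: {c+f}

Derivation:
Converged values:
  B0: | IN={} | OUT={}
  B1: | IN={} | OUT={c+f}
  B2: | IN={c+f} | OUT={c+f}
  B3: | IN={c+f} | OUT={c+f}
  B4: | IN={c+f} | OUT={c+f}
  B5: | IN={c+f} | OUT={c+f}
  B6: | IN={c+f} | OUT={}

Merge at B2: IN[B2] = OUT[B1] ∩ OUT[B3] ∩ OUT[B5] = {c+f}
Applying B2's transfer function to that IN value gives OUT[B2] (row B2 above).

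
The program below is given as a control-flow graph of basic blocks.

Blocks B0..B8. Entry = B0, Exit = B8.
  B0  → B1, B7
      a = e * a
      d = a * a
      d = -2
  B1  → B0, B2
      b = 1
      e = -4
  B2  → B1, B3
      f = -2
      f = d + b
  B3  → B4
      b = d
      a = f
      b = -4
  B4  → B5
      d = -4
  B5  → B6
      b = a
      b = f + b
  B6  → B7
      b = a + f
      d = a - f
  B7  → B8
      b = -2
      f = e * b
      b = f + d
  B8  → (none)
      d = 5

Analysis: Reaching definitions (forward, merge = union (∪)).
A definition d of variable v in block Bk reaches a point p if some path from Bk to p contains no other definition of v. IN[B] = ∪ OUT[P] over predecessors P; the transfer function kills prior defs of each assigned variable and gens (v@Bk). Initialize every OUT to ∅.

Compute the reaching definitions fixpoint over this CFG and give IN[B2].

Per-block solution:
  B0:  IN={a@B0, b@B1, d@B0, e@B1, f@B2}  OUT={a@B0, b@B1, d@B0, e@B1, f@B2}
  B1:  IN={a@B0, b@B1, d@B0, e@B1, f@B2}  OUT={a@B0, b@B1, d@B0, e@B1, f@B2}
  B2:  IN={a@B0, b@B1, d@B0, e@B1, f@B2}  OUT={a@B0, b@B1, d@B0, e@B1, f@B2}
  B3:  IN={a@B0, b@B1, d@B0, e@B1, f@B2}  OUT={a@B3, b@B3, d@B0, e@B1, f@B2}
  B4:  IN={a@B3, b@B3, d@B0, e@B1, f@B2}  OUT={a@B3, b@B3, d@B4, e@B1, f@B2}
  B5:  IN={a@B3, b@B3, d@B4, e@B1, f@B2}  OUT={a@B3, b@B5, d@B4, e@B1, f@B2}
  B6:  IN={a@B3, b@B5, d@B4, e@B1, f@B2}  OUT={a@B3, b@B6, d@B6, e@B1, f@B2}
  B7:  IN={a@B0, a@B3, b@B1, b@B6, d@B0, d@B6, e@B1, f@B2}  OUT={a@B0, a@B3, b@B7, d@B0, d@B6, e@B1, f@B7}
  B8:  IN={a@B0, a@B3, b@B7, d@B0, d@B6, e@B1, f@B7}  OUT={a@B0, a@B3, b@B7, d@B8, e@B1, f@B7}

Merge at B2: IN[B2] = OUT[B1] = {a@B0, b@B1, d@B0, e@B1, f@B2}

Answer: {a@B0, b@B1, d@B0, e@B1, f@B2}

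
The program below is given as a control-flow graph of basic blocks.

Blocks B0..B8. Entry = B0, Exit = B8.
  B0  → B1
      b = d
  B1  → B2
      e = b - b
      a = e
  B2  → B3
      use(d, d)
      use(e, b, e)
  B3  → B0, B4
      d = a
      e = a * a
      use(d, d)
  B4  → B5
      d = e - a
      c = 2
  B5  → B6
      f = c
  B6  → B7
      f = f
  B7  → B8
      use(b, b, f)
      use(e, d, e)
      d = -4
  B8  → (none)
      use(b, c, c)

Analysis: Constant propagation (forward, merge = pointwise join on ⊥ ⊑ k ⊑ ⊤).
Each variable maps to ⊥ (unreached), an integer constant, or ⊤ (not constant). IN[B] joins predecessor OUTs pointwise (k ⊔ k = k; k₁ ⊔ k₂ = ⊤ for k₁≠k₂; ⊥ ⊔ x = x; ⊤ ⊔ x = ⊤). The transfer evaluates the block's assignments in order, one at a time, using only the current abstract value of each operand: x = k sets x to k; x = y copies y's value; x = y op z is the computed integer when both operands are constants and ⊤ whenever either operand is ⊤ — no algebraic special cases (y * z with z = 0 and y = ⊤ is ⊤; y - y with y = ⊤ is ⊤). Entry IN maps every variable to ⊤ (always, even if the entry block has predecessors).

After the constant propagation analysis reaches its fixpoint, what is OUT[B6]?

Per-block solution:
  B0:  IN=(all ⊤)  OUT=(all ⊤)
  B1:  IN=(all ⊤)  OUT=(all ⊤)
  B2:  IN=(all ⊤)  OUT=(all ⊤)
  B3:  IN=(all ⊤)  OUT=(all ⊤)
  B4:  IN=(all ⊤)  OUT={c:2; rest ⊤}
  B5:  IN={c:2; rest ⊤}  OUT={c:2, f:2; rest ⊤}
  B6:  IN={c:2, f:2; rest ⊤}  OUT={c:2, f:2; rest ⊤}
  B7:  IN={c:2, f:2; rest ⊤}  OUT={c:2, d:-4, f:2; rest ⊤}
  B8:  IN={c:2, d:-4, f:2; rest ⊤}  OUT={c:2, d:-4, f:2; rest ⊤}

Merge at B6: IN[B6] = OUT[B5] = {a: ⊤, b: ⊤, c: 2, d: ⊤, e: ⊤, f: 2}
Applying B6's transfer function to that IN value gives OUT[B6] (row B6 above).

Answer: {a: ⊤, b: ⊤, c: 2, d: ⊤, e: ⊤, f: 2}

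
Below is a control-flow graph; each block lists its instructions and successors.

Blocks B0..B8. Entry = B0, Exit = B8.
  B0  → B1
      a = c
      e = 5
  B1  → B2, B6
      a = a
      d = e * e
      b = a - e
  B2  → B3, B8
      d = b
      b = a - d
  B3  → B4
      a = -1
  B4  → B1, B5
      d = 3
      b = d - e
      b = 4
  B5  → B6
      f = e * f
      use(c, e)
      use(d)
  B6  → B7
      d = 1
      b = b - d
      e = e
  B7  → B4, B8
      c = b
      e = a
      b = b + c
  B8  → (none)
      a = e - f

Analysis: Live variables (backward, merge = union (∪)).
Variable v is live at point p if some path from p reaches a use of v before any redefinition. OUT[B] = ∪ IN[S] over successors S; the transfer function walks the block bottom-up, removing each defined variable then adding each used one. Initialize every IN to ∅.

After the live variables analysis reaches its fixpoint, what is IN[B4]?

Per-block solution:
  B0: | IN={c, f} | OUT={a, c, e, f}
  B1: | IN={a, c, e, f} | OUT={a, b, c, e, f}
  B2: | IN={a, b, c, e, f} | OUT={c, e, f}
  B3: | IN={c, e, f} | OUT={a, c, e, f}
  B4: | IN={a, c, e, f} | OUT={a, b, c, d, e, f}
  B5: | IN={a, b, c, d, e, f} | OUT={a, b, e, f}
  B6: | IN={a, b, e, f} | OUT={a, b, f}
  B7: | IN={a, b, f} | OUT={a, c, e, f}
  B8: | IN={e, f} | OUT={}

Merge at B4: OUT[B4] = IN[B1] ⊔ IN[B5] = {a, b, c, d, e, f}
Applying B4's transfer function to that OUT value gives IN[B4] (row B4 above).

Answer: {a, c, e, f}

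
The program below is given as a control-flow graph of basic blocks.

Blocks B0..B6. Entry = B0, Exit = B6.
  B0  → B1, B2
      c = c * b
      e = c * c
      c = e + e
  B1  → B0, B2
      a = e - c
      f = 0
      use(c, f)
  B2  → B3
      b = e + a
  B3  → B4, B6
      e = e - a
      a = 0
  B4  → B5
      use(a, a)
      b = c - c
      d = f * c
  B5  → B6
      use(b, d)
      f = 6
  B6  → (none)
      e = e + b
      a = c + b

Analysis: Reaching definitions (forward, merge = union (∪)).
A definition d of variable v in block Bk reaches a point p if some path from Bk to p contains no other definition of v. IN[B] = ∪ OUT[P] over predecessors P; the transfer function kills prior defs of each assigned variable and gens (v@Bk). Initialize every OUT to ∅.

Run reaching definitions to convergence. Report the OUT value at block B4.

Converged values:
  B0: | IN={a@B1, c@B0, e@B0, f@B1} | OUT={a@B1, c@B0, e@B0, f@B1}
  B1: | IN={a@B1, c@B0, e@B0, f@B1} | OUT={a@B1, c@B0, e@B0, f@B1}
  B2: | IN={a@B1, c@B0, e@B0, f@B1} | OUT={a@B1, b@B2, c@B0, e@B0, f@B1}
  B3: | IN={a@B1, b@B2, c@B0, e@B0, f@B1} | OUT={a@B3, b@B2, c@B0, e@B3, f@B1}
  B4: | IN={a@B3, b@B2, c@B0, e@B3, f@B1} | OUT={a@B3, b@B4, c@B0, d@B4, e@B3, f@B1}
  B5: | IN={a@B3, b@B4, c@B0, d@B4, e@B3, f@B1} | OUT={a@B3, b@B4, c@B0, d@B4, e@B3, f@B5}
  B6: | IN={a@B3, b@B2, b@B4, c@B0, d@B4, e@B3, f@B1, f@B5} | OUT={a@B6, b@B2, b@B4, c@B0, d@B4, e@B6, f@B1, f@B5}

Merge at B4: IN[B4] = OUT[B3] = {a@B3, b@B2, c@B0, e@B3, f@B1}
Applying B4's transfer function to that IN value gives OUT[B4] (row B4 above).

Answer: {a@B3, b@B4, c@B0, d@B4, e@B3, f@B1}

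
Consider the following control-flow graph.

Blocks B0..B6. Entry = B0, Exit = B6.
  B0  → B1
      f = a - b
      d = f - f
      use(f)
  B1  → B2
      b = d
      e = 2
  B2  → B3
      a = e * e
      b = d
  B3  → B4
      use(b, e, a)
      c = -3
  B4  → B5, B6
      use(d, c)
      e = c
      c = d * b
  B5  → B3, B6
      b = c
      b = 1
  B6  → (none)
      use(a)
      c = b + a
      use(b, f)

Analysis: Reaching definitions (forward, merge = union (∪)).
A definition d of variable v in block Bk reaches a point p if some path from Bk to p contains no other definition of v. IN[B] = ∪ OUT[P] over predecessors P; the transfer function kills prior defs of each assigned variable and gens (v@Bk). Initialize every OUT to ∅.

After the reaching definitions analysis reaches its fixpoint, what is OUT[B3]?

Answer: {a@B2, b@B2, b@B5, c@B3, d@B0, e@B1, e@B4, f@B0}

Working:
Fixpoint table:
  B0:   IN={}   OUT={d@B0, f@B0}
  B1:   IN={d@B0, f@B0}   OUT={b@B1, d@B0, e@B1, f@B0}
  B2:   IN={b@B1, d@B0, e@B1, f@B0}   OUT={a@B2, b@B2, d@B0, e@B1, f@B0}
  B3:   IN={a@B2, b@B2, b@B5, c@B4, d@B0, e@B1, e@B4, f@B0}   OUT={a@B2, b@B2, b@B5, c@B3, d@B0, e@B1, e@B4, f@B0}
  B4:   IN={a@B2, b@B2, b@B5, c@B3, d@B0, e@B1, e@B4, f@B0}   OUT={a@B2, b@B2, b@B5, c@B4, d@B0, e@B4, f@B0}
  B5:   IN={a@B2, b@B2, b@B5, c@B4, d@B0, e@B4, f@B0}   OUT={a@B2, b@B5, c@B4, d@B0, e@B4, f@B0}
  B6:   IN={a@B2, b@B2, b@B5, c@B4, d@B0, e@B4, f@B0}   OUT={a@B2, b@B2, b@B5, c@B6, d@B0, e@B4, f@B0}

Merge at B3: IN[B3] = OUT[B2] ⊔ OUT[B5] = {a@B2, b@B2, b@B5, c@B4, d@B0, e@B1, e@B4, f@B0}
Applying B3's transfer function to that IN value gives OUT[B3] (row B3 above).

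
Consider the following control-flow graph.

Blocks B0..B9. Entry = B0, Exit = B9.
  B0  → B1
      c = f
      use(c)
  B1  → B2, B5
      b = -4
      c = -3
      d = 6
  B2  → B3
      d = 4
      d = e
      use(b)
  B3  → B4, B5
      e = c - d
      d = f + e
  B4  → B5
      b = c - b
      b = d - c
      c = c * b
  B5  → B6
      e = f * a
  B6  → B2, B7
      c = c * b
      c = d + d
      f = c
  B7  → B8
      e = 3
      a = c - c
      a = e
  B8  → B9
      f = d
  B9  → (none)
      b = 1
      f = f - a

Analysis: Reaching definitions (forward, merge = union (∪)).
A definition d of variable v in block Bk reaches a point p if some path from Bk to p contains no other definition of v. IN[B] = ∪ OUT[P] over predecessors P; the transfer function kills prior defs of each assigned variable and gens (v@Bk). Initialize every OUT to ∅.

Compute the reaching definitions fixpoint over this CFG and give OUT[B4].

Answer: {b@B4, c@B4, d@B3, e@B3, f@B6}

Derivation:
Per-block solution:
  B0:   IN={}   OUT={c@B0}
  B1:   IN={c@B0}   OUT={b@B1, c@B1, d@B1}
  B2:   IN={b@B1, b@B4, c@B1, c@B6, d@B1, d@B3, e@B5, f@B6}   OUT={b@B1, b@B4, c@B1, c@B6, d@B2, e@B5, f@B6}
  B3:   IN={b@B1, b@B4, c@B1, c@B6, d@B2, e@B5, f@B6}   OUT={b@B1, b@B4, c@B1, c@B6, d@B3, e@B3, f@B6}
  B4:   IN={b@B1, b@B4, c@B1, c@B6, d@B3, e@B3, f@B6}   OUT={b@B4, c@B4, d@B3, e@B3, f@B6}
  B5:   IN={b@B1, b@B4, c@B1, c@B4, c@B6, d@B1, d@B3, e@B3, f@B6}   OUT={b@B1, b@B4, c@B1, c@B4, c@B6, d@B1, d@B3, e@B5, f@B6}
  B6:   IN={b@B1, b@B4, c@B1, c@B4, c@B6, d@B1, d@B3, e@B5, f@B6}   OUT={b@B1, b@B4, c@B6, d@B1, d@B3, e@B5, f@B6}
  B7:   IN={b@B1, b@B4, c@B6, d@B1, d@B3, e@B5, f@B6}   OUT={a@B7, b@B1, b@B4, c@B6, d@B1, d@B3, e@B7, f@B6}
  B8:   IN={a@B7, b@B1, b@B4, c@B6, d@B1, d@B3, e@B7, f@B6}   OUT={a@B7, b@B1, b@B4, c@B6, d@B1, d@B3, e@B7, f@B8}
  B9:   IN={a@B7, b@B1, b@B4, c@B6, d@B1, d@B3, e@B7, f@B8}   OUT={a@B7, b@B9, c@B6, d@B1, d@B3, e@B7, f@B9}

Merge at B4: IN[B4] = OUT[B3] = {b@B1, b@B4, c@B1, c@B6, d@B3, e@B3, f@B6}
Applying B4's transfer function to that IN value gives OUT[B4] (row B4 above).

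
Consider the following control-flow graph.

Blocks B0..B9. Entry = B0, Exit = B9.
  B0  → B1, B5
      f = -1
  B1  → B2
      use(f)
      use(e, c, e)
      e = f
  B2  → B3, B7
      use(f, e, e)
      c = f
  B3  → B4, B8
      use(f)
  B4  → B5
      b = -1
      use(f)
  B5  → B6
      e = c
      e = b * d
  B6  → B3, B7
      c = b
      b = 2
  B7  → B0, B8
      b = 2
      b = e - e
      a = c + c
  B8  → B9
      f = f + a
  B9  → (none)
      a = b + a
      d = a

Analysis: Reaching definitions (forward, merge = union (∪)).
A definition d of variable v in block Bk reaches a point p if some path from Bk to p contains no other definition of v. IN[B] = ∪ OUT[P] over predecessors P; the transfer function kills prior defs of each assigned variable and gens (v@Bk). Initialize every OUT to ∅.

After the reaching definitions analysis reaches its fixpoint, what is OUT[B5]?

Answer: {a@B7, b@B4, b@B7, c@B2, c@B6, e@B5, f@B0}

Trace:
Per-block solution:
  B0:  IN={a@B7, b@B7, c@B2, c@B6, e@B1, e@B5, f@B0}  OUT={a@B7, b@B7, c@B2, c@B6, e@B1, e@B5, f@B0}
  B1:  IN={a@B7, b@B7, c@B2, c@B6, e@B1, e@B5, f@B0}  OUT={a@B7, b@B7, c@B2, c@B6, e@B1, f@B0}
  B2:  IN={a@B7, b@B7, c@B2, c@B6, e@B1, f@B0}  OUT={a@B7, b@B7, c@B2, e@B1, f@B0}
  B3:  IN={a@B7, b@B6, b@B7, c@B2, c@B6, e@B1, e@B5, f@B0}  OUT={a@B7, b@B6, b@B7, c@B2, c@B6, e@B1, e@B5, f@B0}
  B4:  IN={a@B7, b@B6, b@B7, c@B2, c@B6, e@B1, e@B5, f@B0}  OUT={a@B7, b@B4, c@B2, c@B6, e@B1, e@B5, f@B0}
  B5:  IN={a@B7, b@B4, b@B7, c@B2, c@B6, e@B1, e@B5, f@B0}  OUT={a@B7, b@B4, b@B7, c@B2, c@B6, e@B5, f@B0}
  B6:  IN={a@B7, b@B4, b@B7, c@B2, c@B6, e@B5, f@B0}  OUT={a@B7, b@B6, c@B6, e@B5, f@B0}
  B7:  IN={a@B7, b@B6, b@B7, c@B2, c@B6, e@B1, e@B5, f@B0}  OUT={a@B7, b@B7, c@B2, c@B6, e@B1, e@B5, f@B0}
  B8:  IN={a@B7, b@B6, b@B7, c@B2, c@B6, e@B1, e@B5, f@B0}  OUT={a@B7, b@B6, b@B7, c@B2, c@B6, e@B1, e@B5, f@B8}
  B9:  IN={a@B7, b@B6, b@B7, c@B2, c@B6, e@B1, e@B5, f@B8}  OUT={a@B9, b@B6, b@B7, c@B2, c@B6, d@B9, e@B1, e@B5, f@B8}

Merge at B5: IN[B5] = OUT[B0] ⊔ OUT[B4] = {a@B7, b@B4, b@B7, c@B2, c@B6, e@B1, e@B5, f@B0}
Applying B5's transfer function to that IN value gives OUT[B5] (row B5 above).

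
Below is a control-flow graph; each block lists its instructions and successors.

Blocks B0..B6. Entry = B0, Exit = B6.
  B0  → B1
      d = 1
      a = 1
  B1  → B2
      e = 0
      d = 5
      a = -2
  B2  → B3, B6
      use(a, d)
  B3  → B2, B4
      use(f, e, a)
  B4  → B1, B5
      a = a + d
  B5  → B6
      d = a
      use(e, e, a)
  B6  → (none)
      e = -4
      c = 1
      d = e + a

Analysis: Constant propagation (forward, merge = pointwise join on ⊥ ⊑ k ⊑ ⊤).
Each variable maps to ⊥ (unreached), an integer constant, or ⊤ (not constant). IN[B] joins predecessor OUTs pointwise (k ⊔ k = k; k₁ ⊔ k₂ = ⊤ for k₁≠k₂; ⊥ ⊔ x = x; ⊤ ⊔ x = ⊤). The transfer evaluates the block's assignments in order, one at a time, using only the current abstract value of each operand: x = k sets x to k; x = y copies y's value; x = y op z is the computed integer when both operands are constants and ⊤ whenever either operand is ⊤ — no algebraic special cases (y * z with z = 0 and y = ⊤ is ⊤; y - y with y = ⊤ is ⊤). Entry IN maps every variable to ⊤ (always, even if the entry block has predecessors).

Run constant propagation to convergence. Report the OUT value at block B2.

Answer: {a: -2, b: ⊤, c: ⊤, d: 5, e: 0, f: ⊤}

Derivation:
Converged values:
  B0: | IN=(all ⊤) | OUT={a:1, d:1; rest ⊤}
  B1: | IN=(all ⊤) | OUT={a:-2, d:5, e:0; rest ⊤}
  B2: | IN={a:-2, d:5, e:0; rest ⊤} | OUT={a:-2, d:5, e:0; rest ⊤}
  B3: | IN={a:-2, d:5, e:0; rest ⊤} | OUT={a:-2, d:5, e:0; rest ⊤}
  B4: | IN={a:-2, d:5, e:0; rest ⊤} | OUT={a:3, d:5, e:0; rest ⊤}
  B5: | IN={a:3, d:5, e:0; rest ⊤} | OUT={a:3, d:3, e:0; rest ⊤}
  B6: | IN={e:0; rest ⊤} | OUT={c:1, e:-4; rest ⊤}

Merge at B2: IN[B2] = OUT[B1] ⊔ OUT[B3] = {a: -2, b: ⊤, c: ⊤, d: 5, e: 0, f: ⊤}
Applying B2's transfer function to that IN value gives OUT[B2] (row B2 above).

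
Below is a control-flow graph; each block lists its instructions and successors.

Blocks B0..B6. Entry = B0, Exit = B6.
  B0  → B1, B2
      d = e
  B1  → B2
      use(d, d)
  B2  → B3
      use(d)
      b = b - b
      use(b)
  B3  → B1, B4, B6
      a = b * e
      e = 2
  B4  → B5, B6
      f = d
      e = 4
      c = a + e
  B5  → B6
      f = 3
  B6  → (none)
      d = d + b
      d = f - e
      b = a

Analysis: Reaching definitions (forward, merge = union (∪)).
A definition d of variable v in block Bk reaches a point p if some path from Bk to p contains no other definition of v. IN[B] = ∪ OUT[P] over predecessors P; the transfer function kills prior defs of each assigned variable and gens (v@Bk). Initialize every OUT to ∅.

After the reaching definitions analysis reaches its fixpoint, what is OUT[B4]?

Per-block solution:
  B0:  IN={}  OUT={d@B0}
  B1:  IN={a@B3, b@B2, d@B0, e@B3}  OUT={a@B3, b@B2, d@B0, e@B3}
  B2:  IN={a@B3, b@B2, d@B0, e@B3}  OUT={a@B3, b@B2, d@B0, e@B3}
  B3:  IN={a@B3, b@B2, d@B0, e@B3}  OUT={a@B3, b@B2, d@B0, e@B3}
  B4:  IN={a@B3, b@B2, d@B0, e@B3}  OUT={a@B3, b@B2, c@B4, d@B0, e@B4, f@B4}
  B5:  IN={a@B3, b@B2, c@B4, d@B0, e@B4, f@B4}  OUT={a@B3, b@B2, c@B4, d@B0, e@B4, f@B5}
  B6:  IN={a@B3, b@B2, c@B4, d@B0, e@B3, e@B4, f@B4, f@B5}  OUT={a@B3, b@B6, c@B4, d@B6, e@B3, e@B4, f@B4, f@B5}

Merge at B4: IN[B4] = OUT[B3] = {a@B3, b@B2, d@B0, e@B3}
Applying B4's transfer function to that IN value gives OUT[B4] (row B4 above).

Answer: {a@B3, b@B2, c@B4, d@B0, e@B4, f@B4}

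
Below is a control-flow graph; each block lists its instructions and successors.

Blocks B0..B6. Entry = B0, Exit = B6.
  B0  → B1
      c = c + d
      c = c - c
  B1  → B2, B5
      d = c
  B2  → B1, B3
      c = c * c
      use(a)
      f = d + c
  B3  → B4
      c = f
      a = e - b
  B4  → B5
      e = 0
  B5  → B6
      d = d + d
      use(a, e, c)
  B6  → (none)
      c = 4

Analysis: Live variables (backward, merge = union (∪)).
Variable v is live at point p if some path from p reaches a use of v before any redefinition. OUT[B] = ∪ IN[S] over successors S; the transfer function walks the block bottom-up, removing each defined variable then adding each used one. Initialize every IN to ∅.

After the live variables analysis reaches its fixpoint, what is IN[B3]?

Converged values:
  B0: | IN={a, b, c, d, e} | OUT={a, b, c, e}
  B1: | IN={a, b, c, e} | OUT={a, b, c, d, e}
  B2: | IN={a, b, c, d, e} | OUT={a, b, c, d, e, f}
  B3: | IN={b, d, e, f} | OUT={a, c, d}
  B4: | IN={a, c, d} | OUT={a, c, d, e}
  B5: | IN={a, c, d, e} | OUT={}
  B6: | IN={} | OUT={}

Merge at B3: OUT[B3] = IN[B4] = {a, c, d}
Applying B3's transfer function to that OUT value gives IN[B3] (row B3 above).

Answer: {b, d, e, f}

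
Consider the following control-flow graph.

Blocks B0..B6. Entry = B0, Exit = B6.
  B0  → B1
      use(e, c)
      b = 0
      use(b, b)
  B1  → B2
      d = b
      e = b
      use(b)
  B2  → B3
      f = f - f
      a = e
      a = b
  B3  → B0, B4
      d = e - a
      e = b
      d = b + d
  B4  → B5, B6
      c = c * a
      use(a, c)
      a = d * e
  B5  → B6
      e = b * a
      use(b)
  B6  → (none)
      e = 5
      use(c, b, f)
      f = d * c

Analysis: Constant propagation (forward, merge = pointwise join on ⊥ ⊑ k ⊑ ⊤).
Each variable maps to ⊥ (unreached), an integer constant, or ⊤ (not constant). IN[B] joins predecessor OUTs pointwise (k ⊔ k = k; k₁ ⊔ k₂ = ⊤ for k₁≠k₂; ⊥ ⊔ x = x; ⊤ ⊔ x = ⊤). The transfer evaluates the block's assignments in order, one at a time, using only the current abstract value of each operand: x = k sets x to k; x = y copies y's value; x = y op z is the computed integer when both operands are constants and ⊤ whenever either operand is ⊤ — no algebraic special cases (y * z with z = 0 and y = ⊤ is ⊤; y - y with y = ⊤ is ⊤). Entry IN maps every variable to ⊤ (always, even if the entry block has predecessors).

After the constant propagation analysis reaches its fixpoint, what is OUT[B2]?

Converged values:
  B0: | IN=(all ⊤) | OUT={b:0; rest ⊤}
  B1: | IN={b:0; rest ⊤} | OUT={b:0, d:0, e:0; rest ⊤}
  B2: | IN={b:0, d:0, e:0; rest ⊤} | OUT={a:0, b:0, d:0, e:0; rest ⊤}
  B3: | IN={a:0, b:0, d:0, e:0; rest ⊤} | OUT={a:0, b:0, d:0, e:0; rest ⊤}
  B4: | IN={a:0, b:0, d:0, e:0; rest ⊤} | OUT={a:0, b:0, d:0, e:0; rest ⊤}
  B5: | IN={a:0, b:0, d:0, e:0; rest ⊤} | OUT={a:0, b:0, d:0, e:0; rest ⊤}
  B6: | IN={a:0, b:0, d:0, e:0; rest ⊤} | OUT={a:0, b:0, d:0, e:5; rest ⊤}

Merge at B2: IN[B2] = OUT[B1] = {a: ⊤, b: 0, c: ⊤, d: 0, e: 0, f: ⊤}
Applying B2's transfer function to that IN value gives OUT[B2] (row B2 above).

Answer: {a: 0, b: 0, c: ⊤, d: 0, e: 0, f: ⊤}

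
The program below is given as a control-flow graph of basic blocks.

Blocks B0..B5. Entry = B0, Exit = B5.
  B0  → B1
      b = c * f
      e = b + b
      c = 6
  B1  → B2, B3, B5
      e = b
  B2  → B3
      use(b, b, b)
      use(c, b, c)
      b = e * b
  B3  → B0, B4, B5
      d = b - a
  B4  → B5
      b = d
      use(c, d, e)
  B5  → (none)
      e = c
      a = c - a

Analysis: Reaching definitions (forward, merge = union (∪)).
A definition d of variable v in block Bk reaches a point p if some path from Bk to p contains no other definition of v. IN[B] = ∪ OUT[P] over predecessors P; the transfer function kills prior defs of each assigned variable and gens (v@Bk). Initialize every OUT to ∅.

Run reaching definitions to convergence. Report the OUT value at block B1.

Answer: {b@B0, c@B0, d@B3, e@B1}

Derivation:
Converged values:
  B0:   IN={b@B0, b@B2, c@B0, d@B3, e@B1}   OUT={b@B0, c@B0, d@B3, e@B0}
  B1:   IN={b@B0, c@B0, d@B3, e@B0}   OUT={b@B0, c@B0, d@B3, e@B1}
  B2:   IN={b@B0, c@B0, d@B3, e@B1}   OUT={b@B2, c@B0, d@B3, e@B1}
  B3:   IN={b@B0, b@B2, c@B0, d@B3, e@B1}   OUT={b@B0, b@B2, c@B0, d@B3, e@B1}
  B4:   IN={b@B0, b@B2, c@B0, d@B3, e@B1}   OUT={b@B4, c@B0, d@B3, e@B1}
  B5:   IN={b@B0, b@B2, b@B4, c@B0, d@B3, e@B1}   OUT={a@B5, b@B0, b@B2, b@B4, c@B0, d@B3, e@B5}

Merge at B1: IN[B1] = OUT[B0] = {b@B0, c@B0, d@B3, e@B0}
Applying B1's transfer function to that IN value gives OUT[B1] (row B1 above).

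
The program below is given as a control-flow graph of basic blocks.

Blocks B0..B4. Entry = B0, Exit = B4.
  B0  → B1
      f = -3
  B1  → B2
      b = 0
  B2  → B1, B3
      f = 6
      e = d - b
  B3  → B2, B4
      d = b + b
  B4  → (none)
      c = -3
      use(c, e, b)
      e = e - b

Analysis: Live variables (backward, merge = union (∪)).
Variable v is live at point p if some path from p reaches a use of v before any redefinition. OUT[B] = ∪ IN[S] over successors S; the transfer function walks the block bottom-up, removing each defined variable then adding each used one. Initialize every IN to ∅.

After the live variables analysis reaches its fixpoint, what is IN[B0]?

Fixpoint table:
  B0: | IN={d} | OUT={d}
  B1: | IN={d} | OUT={b, d}
  B2: | IN={b, d} | OUT={b, d, e}
  B3: | IN={b, e} | OUT={b, d, e}
  B4: | IN={b, e} | OUT={}

Merge at B0: OUT[B0] = IN[B1] = {d}
Applying B0's transfer function to that OUT value gives IN[B0] (row B0 above).

Answer: {d}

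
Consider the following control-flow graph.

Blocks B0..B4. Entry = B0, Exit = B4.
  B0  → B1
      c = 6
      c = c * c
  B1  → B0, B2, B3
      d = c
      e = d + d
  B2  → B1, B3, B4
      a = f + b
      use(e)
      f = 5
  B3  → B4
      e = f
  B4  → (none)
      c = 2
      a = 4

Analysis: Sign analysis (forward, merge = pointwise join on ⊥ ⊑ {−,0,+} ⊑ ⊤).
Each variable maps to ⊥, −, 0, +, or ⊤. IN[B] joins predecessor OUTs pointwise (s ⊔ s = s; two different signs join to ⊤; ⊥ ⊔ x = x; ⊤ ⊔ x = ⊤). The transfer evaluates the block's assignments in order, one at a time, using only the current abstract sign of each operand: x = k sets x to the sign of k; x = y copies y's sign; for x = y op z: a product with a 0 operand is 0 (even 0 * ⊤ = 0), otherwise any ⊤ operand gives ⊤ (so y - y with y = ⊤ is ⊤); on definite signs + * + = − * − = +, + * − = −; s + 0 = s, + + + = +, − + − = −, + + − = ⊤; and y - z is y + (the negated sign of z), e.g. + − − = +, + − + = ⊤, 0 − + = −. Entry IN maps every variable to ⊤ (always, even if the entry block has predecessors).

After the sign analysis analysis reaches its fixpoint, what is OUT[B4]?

Answer: {a: +, b: ⊤, c: +, d: +, e: ⊤, f: ⊤}

Trace:
Fixpoint table:
  B0:  IN=(all ⊤)  OUT={c:+; rest ⊤}
  B1:  IN={c:+; rest ⊤}  OUT={c:+, d:+, e:+; rest ⊤}
  B2:  IN={c:+, d:+, e:+; rest ⊤}  OUT={c:+, d:+, e:+, f:+; rest ⊤}
  B3:  IN={c:+, d:+, e:+; rest ⊤}  OUT={c:+, d:+; rest ⊤}
  B4:  IN={c:+, d:+; rest ⊤}  OUT={a:+, c:+, d:+; rest ⊤}

Merge at B4: IN[B4] = OUT[B2] ⊔ OUT[B3] = {a: ⊤, b: ⊤, c: +, d: +, e: ⊤, f: ⊤}
Applying B4's transfer function to that IN value gives OUT[B4] (row B4 above).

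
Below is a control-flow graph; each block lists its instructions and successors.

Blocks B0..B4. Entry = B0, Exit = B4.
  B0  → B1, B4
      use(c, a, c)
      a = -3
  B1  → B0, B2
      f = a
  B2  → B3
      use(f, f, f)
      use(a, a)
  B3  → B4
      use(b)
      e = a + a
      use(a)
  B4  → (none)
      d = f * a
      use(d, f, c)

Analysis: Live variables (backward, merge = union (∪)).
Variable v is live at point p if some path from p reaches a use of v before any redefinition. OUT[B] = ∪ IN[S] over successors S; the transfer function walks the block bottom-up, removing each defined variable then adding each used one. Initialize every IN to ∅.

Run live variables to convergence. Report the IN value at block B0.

Converged values:
  B0:  IN={a, b, c, f}  OUT={a, b, c, f}
  B1:  IN={a, b, c}  OUT={a, b, c, f}
  B2:  IN={a, b, c, f}  OUT={a, b, c, f}
  B3:  IN={a, b, c, f}  OUT={a, c, f}
  B4:  IN={a, c, f}  OUT={}

Merge at B0: OUT[B0] = IN[B1] ⊔ IN[B4] = {a, b, c, f}
Applying B0's transfer function to that OUT value gives IN[B0] (row B0 above).

Answer: {a, b, c, f}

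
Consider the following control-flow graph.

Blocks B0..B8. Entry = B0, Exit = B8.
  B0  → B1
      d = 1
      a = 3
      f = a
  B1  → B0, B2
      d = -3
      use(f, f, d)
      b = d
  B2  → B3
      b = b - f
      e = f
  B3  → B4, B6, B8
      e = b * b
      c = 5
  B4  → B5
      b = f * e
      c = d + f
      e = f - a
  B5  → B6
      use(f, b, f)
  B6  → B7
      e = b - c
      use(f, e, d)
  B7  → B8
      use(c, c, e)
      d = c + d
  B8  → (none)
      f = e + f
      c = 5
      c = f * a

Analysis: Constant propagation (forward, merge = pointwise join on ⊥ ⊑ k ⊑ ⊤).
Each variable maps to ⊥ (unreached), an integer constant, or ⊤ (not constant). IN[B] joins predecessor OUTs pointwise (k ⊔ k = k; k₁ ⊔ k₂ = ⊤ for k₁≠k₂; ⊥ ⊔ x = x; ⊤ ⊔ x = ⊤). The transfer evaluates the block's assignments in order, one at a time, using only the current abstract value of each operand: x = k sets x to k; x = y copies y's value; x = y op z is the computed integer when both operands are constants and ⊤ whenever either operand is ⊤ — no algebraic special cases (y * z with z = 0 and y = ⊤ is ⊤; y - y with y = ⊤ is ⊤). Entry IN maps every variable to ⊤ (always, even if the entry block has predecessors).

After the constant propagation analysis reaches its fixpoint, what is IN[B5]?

Answer: {a: 3, b: 108, c: 0, d: -3, e: 0, f: 3}

Trace:
Fixpoint table:
  B0:  IN=(all ⊤)  OUT={a:3, d:1, f:3; rest ⊤}
  B1:  IN={a:3, d:1, f:3; rest ⊤}  OUT={a:3, b:-3, d:-3, f:3; rest ⊤}
  B2:  IN={a:3, b:-3, d:-3, f:3; rest ⊤}  OUT={a:3, b:-6, d:-3, e:3, f:3; rest ⊤}
  B3:  IN={a:3, b:-6, d:-3, e:3, f:3; rest ⊤}  OUT={a:3, b:-6, c:5, d:-3, e:36, f:3; rest ⊤}
  B4:  IN={a:3, b:-6, c:5, d:-3, e:36, f:3; rest ⊤}  OUT={a:3, b:108, c:0, d:-3, e:0, f:3; rest ⊤}
  B5:  IN={a:3, b:108, c:0, d:-3, e:0, f:3; rest ⊤}  OUT={a:3, b:108, c:0, d:-3, e:0, f:3; rest ⊤}
  B6:  IN={a:3, d:-3, f:3; rest ⊤}  OUT={a:3, d:-3, f:3; rest ⊤}
  B7:  IN={a:3, d:-3, f:3; rest ⊤}  OUT={a:3, f:3; rest ⊤}
  B8:  IN={a:3, f:3; rest ⊤}  OUT={a:3; rest ⊤}

Merge at B5: IN[B5] = OUT[B4] = {a: 3, b: 108, c: 0, d: -3, e: 0, f: 3}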